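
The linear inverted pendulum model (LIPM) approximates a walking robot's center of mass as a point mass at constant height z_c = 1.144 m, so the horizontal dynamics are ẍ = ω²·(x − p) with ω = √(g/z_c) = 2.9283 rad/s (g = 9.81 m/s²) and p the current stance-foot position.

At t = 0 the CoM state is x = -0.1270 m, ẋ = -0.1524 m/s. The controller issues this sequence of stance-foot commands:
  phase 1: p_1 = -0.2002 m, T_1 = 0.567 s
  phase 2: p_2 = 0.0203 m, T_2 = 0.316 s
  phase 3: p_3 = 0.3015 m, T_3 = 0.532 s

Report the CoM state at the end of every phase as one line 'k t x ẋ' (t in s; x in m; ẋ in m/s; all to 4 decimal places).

phase 1: p=-0.2002, T=0.567, ωT=1.660346, cosh=2.725602, sinh=2.535529; start (x,ẋ)=(-0.127000, -0.152400) → end (x,ẋ)=(-0.132645, 0.128113)
phase 2: p=0.0203, T=0.316, ωT=0.925343, cosh=1.459564, sinh=1.063169; start (x,ẋ)=(-0.132645, 0.128113) → end (x,ẋ)=(-0.156419, -0.289170)
phase 3: p=0.3015, T=0.532, ωT=1.557856, cosh=2.479607, sinh=2.269020; start (x,ẋ)=(-0.156419, -0.289170) → end (x,ẋ)=(-1.058025, -3.759612)

1 0.5670 -0.1326 0.1281
2 0.8830 -0.1564 -0.2892
3 1.4150 -1.0580 -3.7596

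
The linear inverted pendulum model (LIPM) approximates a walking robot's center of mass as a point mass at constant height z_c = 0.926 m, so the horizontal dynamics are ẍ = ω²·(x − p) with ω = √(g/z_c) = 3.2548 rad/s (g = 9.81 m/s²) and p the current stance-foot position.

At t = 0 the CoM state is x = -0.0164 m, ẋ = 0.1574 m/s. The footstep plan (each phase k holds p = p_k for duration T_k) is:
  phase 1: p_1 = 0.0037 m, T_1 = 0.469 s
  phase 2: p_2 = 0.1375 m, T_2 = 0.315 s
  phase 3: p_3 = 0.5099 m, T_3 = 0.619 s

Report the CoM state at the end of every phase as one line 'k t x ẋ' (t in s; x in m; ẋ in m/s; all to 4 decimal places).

1 0.4690 0.0613 0.2359
2 0.7840 0.1056 0.0698
3 1.4030 -0.9539 -4.5797

phase 1: p=0.0037, T=0.469, ωT=1.526501, cosh=2.409671, sinh=2.192376; start (x,ẋ)=(-0.016400, 0.157400) → end (x,ẋ)=(0.061287, 0.235854)
phase 2: p=0.1375, T=0.315, ωT=1.025262, cosh=1.573264, sinh=1.214562; start (x,ẋ)=(0.061287, 0.235854) → end (x,ẋ)=(0.105609, 0.069780)
phase 3: p=0.5099, T=0.619, ωT=2.014721, cosh=3.815997, sinh=3.682639; start (x,ẋ)=(0.105609, 0.069780) → end (x,ẋ)=(-0.953921, -4.579656)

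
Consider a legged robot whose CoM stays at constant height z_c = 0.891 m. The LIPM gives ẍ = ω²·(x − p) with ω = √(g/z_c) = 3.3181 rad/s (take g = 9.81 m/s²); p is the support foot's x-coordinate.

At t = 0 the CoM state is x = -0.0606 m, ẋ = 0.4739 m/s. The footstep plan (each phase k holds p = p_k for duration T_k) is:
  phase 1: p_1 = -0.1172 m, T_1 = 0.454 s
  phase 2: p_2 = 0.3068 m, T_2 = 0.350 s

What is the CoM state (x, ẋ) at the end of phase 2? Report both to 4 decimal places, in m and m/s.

phase 1: p=-0.1172, T=0.454, ωT=1.506417, cosh=2.366123, sinh=2.144420; start (x,ẋ)=(-0.060600, 0.473900) → end (x,ẋ)=(0.322994, 1.524037)
phase 2: p=0.3068, T=0.350, ωT=1.161335, cosh=1.753631, sinh=1.440563; start (x,ẋ)=(0.322994, 1.524037) → end (x,ẋ)=(0.996864, 2.750007)

x = 0.9969, ẋ = 2.7500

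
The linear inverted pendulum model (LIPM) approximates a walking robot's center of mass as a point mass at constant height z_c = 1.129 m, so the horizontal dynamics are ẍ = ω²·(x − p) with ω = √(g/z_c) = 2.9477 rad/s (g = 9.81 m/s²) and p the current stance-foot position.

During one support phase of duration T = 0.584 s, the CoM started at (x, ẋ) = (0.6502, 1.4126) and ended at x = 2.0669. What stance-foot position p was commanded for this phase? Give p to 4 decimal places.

ωT = 2.9477·0.584 = 1.721457; cosh(ωT) = 2.885738, sinh(ωT) = 2.706932
x(T) = p + (x₀−p)·cosh(ωT) + (ẋ₀/ω)·sinh(ωT) ⇒ p·(1 − cosh) = x(T) − x₀·cosh − (ẋ₀/ω)·sinh
numerator   = 2.0669 − (0.6502)·2.885738 − (1.4126/2.9477)·2.706932 = -1.106626
denominator = 1 − 2.885738 = -1.885738
p = -1.106626 / -1.885738 = 0.5868

p = 0.5868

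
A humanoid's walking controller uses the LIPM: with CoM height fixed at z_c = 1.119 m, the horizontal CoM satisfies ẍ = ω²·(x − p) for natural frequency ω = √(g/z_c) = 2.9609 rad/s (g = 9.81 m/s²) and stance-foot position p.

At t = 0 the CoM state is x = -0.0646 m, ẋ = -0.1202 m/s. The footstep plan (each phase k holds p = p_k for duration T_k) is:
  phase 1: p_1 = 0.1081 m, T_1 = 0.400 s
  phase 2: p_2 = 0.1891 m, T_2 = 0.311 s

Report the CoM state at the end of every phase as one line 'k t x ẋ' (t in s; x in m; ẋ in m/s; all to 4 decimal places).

phase 1: p=0.1081, T=0.400, ωT=1.184360, cosh=1.787268, sinh=1.481326; start (x,ẋ)=(-0.064600, -0.120200) → end (x,ẋ)=(-0.260697, -0.972302)
phase 2: p=0.1891, T=0.311, ωT=0.920840, cosh=1.454792, sinh=1.056607; start (x,ẋ)=(-0.260697, -0.972302) → end (x,ẋ)=(-0.812230, -2.821690)

1 0.4000 -0.2607 -0.9723
2 0.7110 -0.8122 -2.8217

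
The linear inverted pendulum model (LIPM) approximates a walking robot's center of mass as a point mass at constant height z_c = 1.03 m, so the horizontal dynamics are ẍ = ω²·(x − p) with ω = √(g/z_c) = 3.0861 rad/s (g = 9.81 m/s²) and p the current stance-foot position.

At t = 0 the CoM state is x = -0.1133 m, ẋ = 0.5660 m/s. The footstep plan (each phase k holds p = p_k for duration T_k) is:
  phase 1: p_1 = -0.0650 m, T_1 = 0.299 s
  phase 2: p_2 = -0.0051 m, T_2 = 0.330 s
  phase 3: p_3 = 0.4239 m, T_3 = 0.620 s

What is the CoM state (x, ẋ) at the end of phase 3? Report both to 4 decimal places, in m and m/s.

x = 1.5617, ẋ = 3.7319

phase 1: p=-0.0650, T=0.299, ωT=0.922744, cosh=1.456806, sinh=1.059379; start (x,ẋ)=(-0.113300, 0.566000) → end (x,ẋ)=(0.058930, 0.666643)
phase 2: p=-0.0051, T=0.330, ωT=1.018413, cosh=1.564982, sinh=1.203815; start (x,ẋ)=(0.058930, 0.666643) → end (x,ẋ)=(0.355147, 1.281160)
phase 3: p=0.4239, T=0.620, ωT=1.913382, cosh=3.461773, sinh=3.314193; start (x,ẋ)=(0.355147, 1.281160) → end (x,ẋ)=(1.561742, 3.731881)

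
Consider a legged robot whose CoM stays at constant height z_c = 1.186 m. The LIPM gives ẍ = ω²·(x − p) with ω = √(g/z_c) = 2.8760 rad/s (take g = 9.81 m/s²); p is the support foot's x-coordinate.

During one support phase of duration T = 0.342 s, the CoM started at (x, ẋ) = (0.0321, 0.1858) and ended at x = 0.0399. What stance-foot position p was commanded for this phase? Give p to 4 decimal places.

ωT = 2.8760·0.342 = 0.983592; cosh(ωT) = 1.524005, sinh(ωT) = 1.150039
x(T) = p + (x₀−p)·cosh(ωT) + (ẋ₀/ω)·sinh(ωT) ⇒ p·(1 − cosh) = x(T) − x₀·cosh − (ẋ₀/ω)·sinh
numerator   = 0.0399 − (0.0321)·1.524005 − (0.1858/2.8760)·1.150039 = -0.083317
denominator = 1 − 1.524005 = -0.524005
p = -0.083317 / -0.524005 = 0.1590

p = 0.1590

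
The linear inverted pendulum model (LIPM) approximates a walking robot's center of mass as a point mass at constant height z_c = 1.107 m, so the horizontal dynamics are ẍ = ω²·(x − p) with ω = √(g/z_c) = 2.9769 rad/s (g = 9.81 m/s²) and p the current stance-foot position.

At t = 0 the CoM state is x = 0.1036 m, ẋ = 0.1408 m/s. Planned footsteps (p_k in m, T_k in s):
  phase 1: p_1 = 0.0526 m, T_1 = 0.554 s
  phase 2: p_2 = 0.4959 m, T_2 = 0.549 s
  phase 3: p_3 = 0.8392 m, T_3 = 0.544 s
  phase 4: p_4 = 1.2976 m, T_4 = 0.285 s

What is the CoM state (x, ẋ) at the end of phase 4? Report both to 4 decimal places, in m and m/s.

phase 1: p=0.0526, T=0.554, ωT=1.649203, cosh=2.697516, sinh=2.505313; start (x,ẋ)=(0.103600, 0.140800) → end (x,ẋ)=(0.308668, 0.760172)
phase 2: p=0.4959, T=0.549, ωT=1.634318, cosh=2.660523, sinh=2.465438; start (x,ẋ)=(0.308668, 0.760172) → end (x,ẋ)=(0.627332, 0.648294)
phase 3: p=0.8392, T=0.544, ωT=1.619434, cosh=2.624120, sinh=2.426109; start (x,ẋ)=(0.627332, 0.648294) → end (x,ẋ)=(0.811580, 0.171034)
phase 4: p=1.2976, T=0.285, ωT=0.848416, cosh=1.382019, sinh=0.953926; start (x,ẋ)=(0.811580, 0.171034) → end (x,ẋ)=(0.680718, -1.143799)

x = 0.6807, ẋ = -1.1438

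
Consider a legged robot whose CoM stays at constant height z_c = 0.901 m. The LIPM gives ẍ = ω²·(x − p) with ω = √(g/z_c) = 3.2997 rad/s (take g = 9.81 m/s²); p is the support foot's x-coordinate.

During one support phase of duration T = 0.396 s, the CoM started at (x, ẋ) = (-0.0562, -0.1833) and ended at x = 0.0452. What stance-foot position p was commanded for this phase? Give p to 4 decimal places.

p = -0.2562

ωT = 3.2997·0.396 = 1.306681; cosh(ωT) = 1.982306, sinh(ωT) = 1.711589
x(T) = p + (x₀−p)·cosh(ωT) + (ẋ₀/ω)·sinh(ωT) ⇒ p·(1 − cosh) = x(T) − x₀·cosh − (ẋ₀/ω)·sinh
numerator   = 0.0452 − (-0.0562)·1.982306 − (-0.1833/3.2997)·1.711589 = 0.251685
denominator = 1 − 1.982306 = -0.982306
p = 0.251685 / -0.982306 = -0.2562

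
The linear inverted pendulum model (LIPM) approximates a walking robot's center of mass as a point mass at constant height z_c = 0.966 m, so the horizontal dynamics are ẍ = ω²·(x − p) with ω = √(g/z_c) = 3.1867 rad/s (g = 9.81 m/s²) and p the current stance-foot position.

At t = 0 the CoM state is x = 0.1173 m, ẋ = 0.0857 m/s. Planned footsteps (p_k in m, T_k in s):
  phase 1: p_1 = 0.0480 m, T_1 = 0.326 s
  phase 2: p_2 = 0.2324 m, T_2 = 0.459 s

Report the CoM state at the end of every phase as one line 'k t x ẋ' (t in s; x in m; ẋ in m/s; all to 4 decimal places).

phase 1: p=0.0480, T=0.326, ωT=1.038864, cosh=1.589931, sinh=1.236075; start (x,ẋ)=(0.117300, 0.085700) → end (x,ẋ)=(0.191424, 0.409230)
phase 2: p=0.2324, T=0.459, ωT=1.462695, cosh=2.274596, sinh=2.042985; start (x,ẋ)=(0.191424, 0.409230) → end (x,ẋ)=(0.401552, 0.664063)

1 0.3260 0.1914 0.4092
2 0.7850 0.4016 0.6641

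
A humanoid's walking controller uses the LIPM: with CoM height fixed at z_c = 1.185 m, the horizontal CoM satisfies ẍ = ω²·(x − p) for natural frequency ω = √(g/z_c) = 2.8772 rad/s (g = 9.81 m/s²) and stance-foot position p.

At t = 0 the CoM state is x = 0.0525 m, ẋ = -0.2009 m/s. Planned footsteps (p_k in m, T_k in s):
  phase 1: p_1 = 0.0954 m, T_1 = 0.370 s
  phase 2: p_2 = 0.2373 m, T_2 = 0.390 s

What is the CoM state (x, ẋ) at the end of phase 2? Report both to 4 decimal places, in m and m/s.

x = -0.5041, ẋ = -2.0090

phase 1: p=0.0954, T=0.370, ωT=1.064564, cosh=1.622226, sinh=1.277348; start (x,ẋ)=(0.052500, -0.200900) → end (x,ẋ)=(-0.063384, -0.483571)
phase 2: p=0.2373, T=0.390, ωT=1.122108, cosh=1.698457, sinh=1.372865; start (x,ẋ)=(-0.063384, -0.483571) → end (x,ẋ)=(-0.504136, -2.009028)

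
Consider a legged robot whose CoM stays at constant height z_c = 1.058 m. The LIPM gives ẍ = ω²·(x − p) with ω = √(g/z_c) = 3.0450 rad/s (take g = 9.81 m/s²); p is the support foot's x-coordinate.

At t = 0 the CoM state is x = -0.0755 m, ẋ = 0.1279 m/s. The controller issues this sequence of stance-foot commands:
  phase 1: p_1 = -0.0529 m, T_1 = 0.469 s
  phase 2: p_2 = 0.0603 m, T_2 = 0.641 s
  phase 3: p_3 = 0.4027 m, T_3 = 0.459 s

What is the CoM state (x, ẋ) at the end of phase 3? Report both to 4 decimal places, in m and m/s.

x = -0.7942, ẋ = -3.3731

phase 1: p=-0.0529, T=0.469, ωT=1.428105, cosh=2.205275, sinh=1.965513; start (x,ẋ)=(-0.075500, 0.127900) → end (x,ẋ)=(-0.020181, 0.146794)
phase 2: p=0.0603, T=0.641, ωT=1.951845, cosh=3.591840, sinh=3.449828; start (x,ẋ)=(-0.020181, 0.146794) → end (x,ẋ)=(-0.062466, -0.318173)
phase 3: p=0.4027, T=0.459, ωT=1.397655, cosh=2.146439, sinh=1.899263; start (x,ẋ)=(-0.062466, -0.318173) → end (x,ẋ)=(-0.794204, -3.373110)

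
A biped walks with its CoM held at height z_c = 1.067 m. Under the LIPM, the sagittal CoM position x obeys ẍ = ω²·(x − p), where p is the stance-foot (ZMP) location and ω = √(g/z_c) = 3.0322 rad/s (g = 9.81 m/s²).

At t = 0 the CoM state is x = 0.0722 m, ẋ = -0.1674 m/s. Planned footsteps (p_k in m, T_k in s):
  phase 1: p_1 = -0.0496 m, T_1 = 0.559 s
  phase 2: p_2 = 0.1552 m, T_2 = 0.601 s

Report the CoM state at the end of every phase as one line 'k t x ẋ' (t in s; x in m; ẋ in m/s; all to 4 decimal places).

phase 1: p=-0.0496, T=0.559, ωT=1.695000, cosh=2.815122, sinh=2.631523; start (x,ẋ)=(0.072200, -0.167400) → end (x,ẋ)=(0.148002, 0.500628)
phase 2: p=0.1552, T=0.601, ωT=1.822352, cosh=3.174019, sinh=3.012374; start (x,ẋ)=(0.148002, 0.500628) → end (x,ẋ)=(0.629709, 1.523257)

1 0.5590 0.1480 0.5006
2 1.1600 0.6297 1.5233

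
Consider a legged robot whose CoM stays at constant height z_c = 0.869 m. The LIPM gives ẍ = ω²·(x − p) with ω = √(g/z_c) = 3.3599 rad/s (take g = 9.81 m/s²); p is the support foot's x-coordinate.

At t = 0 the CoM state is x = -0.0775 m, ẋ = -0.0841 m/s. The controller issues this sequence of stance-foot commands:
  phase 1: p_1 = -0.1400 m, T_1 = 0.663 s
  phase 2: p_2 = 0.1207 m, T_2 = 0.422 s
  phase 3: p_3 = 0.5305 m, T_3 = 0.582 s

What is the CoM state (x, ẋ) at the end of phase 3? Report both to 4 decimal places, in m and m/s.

phase 1: p=-0.1400, T=0.663, ωT=2.227614, cosh=4.692743, sinh=4.584957; start (x,ẋ)=(-0.077500, -0.084100) → end (x,ẋ)=(0.038533, 0.568153)
phase 2: p=0.1207, T=0.422, ωT=1.417878, cosh=2.185289, sinh=1.943061; start (x,ẋ)=(0.038533, 0.568153) → end (x,ẋ)=(0.269709, 0.705149)
phase 3: p=0.5305, T=0.582, ωT=1.955462, cosh=3.604341, sinh=3.462841; start (x,ẋ)=(0.269709, 0.705149) → end (x,ẋ)=(0.317272, -0.492661)

x = 0.3173, ẋ = -0.4927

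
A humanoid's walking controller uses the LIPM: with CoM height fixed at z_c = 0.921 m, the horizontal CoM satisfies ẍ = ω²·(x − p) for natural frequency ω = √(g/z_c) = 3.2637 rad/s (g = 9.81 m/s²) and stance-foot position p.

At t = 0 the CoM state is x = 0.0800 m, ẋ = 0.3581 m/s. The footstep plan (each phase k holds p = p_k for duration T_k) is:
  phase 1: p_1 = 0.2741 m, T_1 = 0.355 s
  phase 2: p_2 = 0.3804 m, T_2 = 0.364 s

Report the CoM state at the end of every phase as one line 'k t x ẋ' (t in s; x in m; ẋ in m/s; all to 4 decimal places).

phase 1: p=0.2741, T=0.355, ωT=1.158613, cosh=1.749717, sinh=1.435796; start (x,ẋ)=(0.080000, 0.358100) → end (x,ẋ)=(0.092018, -0.282980)
phase 2: p=0.3804, T=0.364, ωT=1.187987, cosh=1.792652, sinh=1.487818; start (x,ẋ)=(0.092018, -0.282980) → end (x,ẋ)=(-0.265570, -1.907606)

1 0.3550 0.0920 -0.2830
2 0.7190 -0.2656 -1.9076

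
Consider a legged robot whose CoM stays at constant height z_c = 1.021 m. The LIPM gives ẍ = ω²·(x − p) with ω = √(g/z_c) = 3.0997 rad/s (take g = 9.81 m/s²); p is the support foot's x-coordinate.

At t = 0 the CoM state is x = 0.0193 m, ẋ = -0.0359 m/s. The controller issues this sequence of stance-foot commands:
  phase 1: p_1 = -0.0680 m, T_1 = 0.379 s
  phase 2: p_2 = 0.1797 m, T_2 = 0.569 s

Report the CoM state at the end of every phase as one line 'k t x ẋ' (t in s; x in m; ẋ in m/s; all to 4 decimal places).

1 0.3790 0.0698 0.3326
2 0.9480 0.1536 0.0345

phase 1: p=-0.0680, T=0.379, ωT=1.174786, cosh=1.773168, sinh=1.464283; start (x,ẋ)=(0.019300, -0.035900) → end (x,ẋ)=(0.069839, 0.332584)
phase 2: p=0.1797, T=0.569, ωT=1.763729, cosh=3.002779, sinh=2.831375; start (x,ẋ)=(0.069839, 0.332584) → end (x,ẋ)=(0.153604, 0.034487)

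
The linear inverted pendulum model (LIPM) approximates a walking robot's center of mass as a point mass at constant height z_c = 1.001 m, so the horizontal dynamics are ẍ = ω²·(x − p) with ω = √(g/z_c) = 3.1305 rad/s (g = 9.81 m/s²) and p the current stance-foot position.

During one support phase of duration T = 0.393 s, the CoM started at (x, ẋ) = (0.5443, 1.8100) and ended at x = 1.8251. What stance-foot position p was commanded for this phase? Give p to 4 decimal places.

ωT = 3.1305·0.393 = 1.230287; cosh(ωT) = 1.857209, sinh(ωT) = 1.565001
x(T) = p + (x₀−p)·cosh(ωT) + (ẋ₀/ω)·sinh(ωT) ⇒ p·(1 − cosh) = x(T) − x₀·cosh − (ẋ₀/ω)·sinh
numerator   = 1.8251 − (0.5443)·1.857209 − (1.8100/3.1305)·1.565001 = -0.090635
denominator = 1 − 1.857209 = -0.857209
p = -0.090635 / -0.857209 = 0.1057

p = 0.1057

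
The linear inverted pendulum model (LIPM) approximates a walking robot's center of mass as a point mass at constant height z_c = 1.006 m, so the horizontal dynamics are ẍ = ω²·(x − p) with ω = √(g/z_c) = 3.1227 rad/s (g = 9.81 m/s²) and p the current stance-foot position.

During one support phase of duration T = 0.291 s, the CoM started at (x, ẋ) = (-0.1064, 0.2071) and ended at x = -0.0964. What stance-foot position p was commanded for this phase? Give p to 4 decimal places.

p = 0.0269

ωT = 3.1227·0.291 = 0.908706; cosh(ωT) = 1.442077, sinh(ωT) = 1.039032
x(T) = p + (x₀−p)·cosh(ωT) + (ẋ₀/ω)·sinh(ωT) ⇒ p·(1 − cosh) = x(T) − x₀·cosh − (ẋ₀/ω)·sinh
numerator   = -0.0964 − (-0.1064)·1.442077 − (0.2071/3.1227)·1.039032 = -0.011872
denominator = 1 − 1.442077 = -0.442077
p = -0.011872 / -0.442077 = 0.0269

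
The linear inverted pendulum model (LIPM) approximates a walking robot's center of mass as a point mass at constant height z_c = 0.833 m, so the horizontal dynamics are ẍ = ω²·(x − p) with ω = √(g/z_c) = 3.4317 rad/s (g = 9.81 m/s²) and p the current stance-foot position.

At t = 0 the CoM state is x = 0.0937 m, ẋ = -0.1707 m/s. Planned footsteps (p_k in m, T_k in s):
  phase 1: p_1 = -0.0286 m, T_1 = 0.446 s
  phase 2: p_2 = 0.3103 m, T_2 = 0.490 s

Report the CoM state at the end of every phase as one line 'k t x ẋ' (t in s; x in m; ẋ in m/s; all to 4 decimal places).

1 0.4460 0.1576 0.5114
2 0.9360 0.2725 0.0628

phase 1: p=-0.0286, T=0.446, ωT=1.530538, cosh=2.418541, sinh=2.202122; start (x,ẋ)=(0.093700, -0.170700) → end (x,ẋ)=(0.157649, 0.511379)
phase 2: p=0.3103, T=0.490, ωT=1.681533, cosh=2.779938, sinh=2.593850; start (x,ẋ)=(0.157649, 0.511379) → end (x,ẋ)=(0.272466, 0.062810)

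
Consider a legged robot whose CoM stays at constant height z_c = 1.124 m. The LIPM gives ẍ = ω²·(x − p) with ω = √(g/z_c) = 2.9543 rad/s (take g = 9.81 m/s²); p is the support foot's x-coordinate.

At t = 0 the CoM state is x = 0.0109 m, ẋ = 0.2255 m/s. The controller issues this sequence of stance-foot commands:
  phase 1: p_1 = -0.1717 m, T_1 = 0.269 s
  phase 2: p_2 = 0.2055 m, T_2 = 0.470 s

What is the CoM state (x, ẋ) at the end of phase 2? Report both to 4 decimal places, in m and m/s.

phase 1: p=-0.1717, T=0.269, ωT=0.794707, cosh=1.332753, sinh=0.881039; start (x,ẋ)=(0.010900, 0.225500) → end (x,ẋ)=(0.138910, 0.775817)
phase 2: p=0.2055, T=0.470, ωT=1.388521, cosh=2.129180, sinh=1.879736; start (x,ẋ)=(0.138910, 0.775817) → end (x,ẋ)=(0.557347, 1.282058)

x = 0.5573, ẋ = 1.2821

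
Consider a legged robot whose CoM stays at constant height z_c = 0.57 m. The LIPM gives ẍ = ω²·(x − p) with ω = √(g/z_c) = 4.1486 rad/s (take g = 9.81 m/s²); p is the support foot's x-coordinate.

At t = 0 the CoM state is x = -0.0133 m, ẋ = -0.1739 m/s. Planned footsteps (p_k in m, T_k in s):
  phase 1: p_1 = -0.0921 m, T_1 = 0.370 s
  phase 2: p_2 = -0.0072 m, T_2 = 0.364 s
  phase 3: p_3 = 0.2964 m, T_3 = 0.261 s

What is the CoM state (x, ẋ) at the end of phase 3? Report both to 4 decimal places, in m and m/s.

x = 0.3712, ẋ = 0.7553

phase 1: p=-0.0921, T=0.370, ωT=1.534982, cosh=2.428351, sinh=2.212891; start (x,ẋ)=(-0.013300, -0.173900) → end (x,ẋ)=(0.006495, 0.301125)
phase 2: p=-0.0072, T=0.364, ωT=1.510090, cosh=2.374015, sinh=2.153125; start (x,ẋ)=(0.006495, 0.301125) → end (x,ẋ)=(0.181595, 0.837203)
phase 3: p=0.2964, T=0.261, ωT=1.082785, cosh=1.645771, sinh=1.307120; start (x,ẋ)=(0.181595, 0.837203) → end (x,ẋ)=(0.371239, 0.755291)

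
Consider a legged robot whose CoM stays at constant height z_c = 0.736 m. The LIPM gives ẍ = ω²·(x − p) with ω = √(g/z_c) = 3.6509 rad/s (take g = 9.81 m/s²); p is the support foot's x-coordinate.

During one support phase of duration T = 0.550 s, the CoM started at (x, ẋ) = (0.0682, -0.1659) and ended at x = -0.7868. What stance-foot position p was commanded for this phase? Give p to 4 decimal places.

ωT = 3.6509·0.550 = 2.007995; cosh(ωT) = 3.791313, sinh(ωT) = 3.657055
x(T) = p + (x₀−p)·cosh(ωT) + (ẋ₀/ω)·sinh(ωT) ⇒ p·(1 − cosh) = x(T) − x₀·cosh − (ẋ₀/ω)·sinh
numerator   = -0.7868 − (0.0682)·3.791313 − (-0.1659/3.6509)·3.657055 = -0.879188
denominator = 1 − 3.791313 = -2.791313
p = -0.879188 / -2.791313 = 0.3150

p = 0.3150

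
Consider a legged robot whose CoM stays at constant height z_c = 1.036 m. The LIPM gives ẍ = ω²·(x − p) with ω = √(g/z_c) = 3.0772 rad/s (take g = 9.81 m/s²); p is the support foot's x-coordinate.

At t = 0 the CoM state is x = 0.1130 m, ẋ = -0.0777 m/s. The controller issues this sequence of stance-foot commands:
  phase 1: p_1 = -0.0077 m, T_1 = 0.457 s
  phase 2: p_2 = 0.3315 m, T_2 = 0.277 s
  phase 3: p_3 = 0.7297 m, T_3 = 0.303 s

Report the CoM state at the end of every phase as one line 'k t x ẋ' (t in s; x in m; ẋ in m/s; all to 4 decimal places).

phase 1: p=-0.0077, T=0.457, ωT=1.406280, cosh=2.162901, sinh=1.917848; start (x,ẋ)=(0.113000, -0.077700) → end (x,ẋ)=(0.204936, 0.544266)
phase 2: p=0.3315, T=0.277, ωT=0.852384, cosh=1.385815, sinh=0.959418; start (x,ẋ)=(0.204936, 0.544266) → end (x,ẋ)=(0.325798, 0.380594)
phase 3: p=0.7297, T=0.303, ωT=0.932392, cosh=1.467095, sinh=1.073483; start (x,ẋ)=(0.325798, 0.380594) → end (x,ẋ)=(0.269909, -0.775850)

1 0.4570 0.2049 0.5443
2 0.7340 0.3258 0.3806
3 1.0370 0.2699 -0.7758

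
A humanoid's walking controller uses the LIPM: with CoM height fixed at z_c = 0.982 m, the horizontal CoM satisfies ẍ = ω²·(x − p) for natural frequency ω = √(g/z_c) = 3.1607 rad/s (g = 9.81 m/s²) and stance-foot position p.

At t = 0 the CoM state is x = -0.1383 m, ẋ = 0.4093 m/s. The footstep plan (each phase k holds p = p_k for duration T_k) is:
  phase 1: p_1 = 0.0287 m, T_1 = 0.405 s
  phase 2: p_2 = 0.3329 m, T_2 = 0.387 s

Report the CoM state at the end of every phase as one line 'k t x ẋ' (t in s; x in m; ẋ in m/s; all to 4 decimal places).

1 0.4050 -0.0800 -0.0829
2 0.7920 -0.4700 -2.1782

phase 1: p=0.0287, T=0.405, ωT=1.280083, cosh=1.937477, sinh=1.659463; start (x,ẋ)=(-0.138300, 0.409300) → end (x,ẋ)=(-0.079964, -0.082916)
phase 2: p=0.3329, T=0.387, ωT=1.223191, cosh=1.846151, sinh=1.551862; start (x,ẋ)=(-0.079964, -0.082916) → end (x,ẋ)=(-0.470020, -2.178161)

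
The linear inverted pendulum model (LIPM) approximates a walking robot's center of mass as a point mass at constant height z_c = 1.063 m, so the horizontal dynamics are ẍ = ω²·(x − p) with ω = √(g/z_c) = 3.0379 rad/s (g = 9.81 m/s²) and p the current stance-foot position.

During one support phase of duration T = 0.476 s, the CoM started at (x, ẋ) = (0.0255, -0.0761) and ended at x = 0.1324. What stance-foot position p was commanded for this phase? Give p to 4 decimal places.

p = -0.1011

ωT = 3.0379·0.476 = 1.446040; cosh(ωT) = 2.240884, sinh(ωT) = 2.005383
x(T) = p + (x₀−p)·cosh(ωT) + (ẋ₀/ω)·sinh(ωT) ⇒ p·(1 − cosh) = x(T) − x₀·cosh − (ẋ₀/ω)·sinh
numerator   = 0.1324 − (0.0255)·2.240884 − (-0.0761/3.0379)·2.005383 = 0.125493
denominator = 1 − 2.240884 = -1.240884
p = 0.125493 / -1.240884 = -0.1011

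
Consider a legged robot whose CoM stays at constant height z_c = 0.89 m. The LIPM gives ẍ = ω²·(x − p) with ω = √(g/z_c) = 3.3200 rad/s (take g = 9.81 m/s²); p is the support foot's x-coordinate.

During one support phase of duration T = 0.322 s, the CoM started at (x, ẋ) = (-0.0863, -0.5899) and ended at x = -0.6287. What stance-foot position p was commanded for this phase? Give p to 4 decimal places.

ωT = 3.3200·0.322 = 1.069040; cosh(ωT) = 1.627960, sinh(ωT) = 1.284622
x(T) = p + (x₀−p)·cosh(ωT) + (ẋ₀/ω)·sinh(ωT) ⇒ p·(1 − cosh) = x(T) − x₀·cosh − (ẋ₀/ω)·sinh
numerator   = -0.6287 − (-0.0863)·1.627960 − (-0.5899/3.3200)·1.284622 = -0.259954
denominator = 1 − 1.627960 = -0.627960
p = -0.259954 / -0.627960 = 0.4140

p = 0.4140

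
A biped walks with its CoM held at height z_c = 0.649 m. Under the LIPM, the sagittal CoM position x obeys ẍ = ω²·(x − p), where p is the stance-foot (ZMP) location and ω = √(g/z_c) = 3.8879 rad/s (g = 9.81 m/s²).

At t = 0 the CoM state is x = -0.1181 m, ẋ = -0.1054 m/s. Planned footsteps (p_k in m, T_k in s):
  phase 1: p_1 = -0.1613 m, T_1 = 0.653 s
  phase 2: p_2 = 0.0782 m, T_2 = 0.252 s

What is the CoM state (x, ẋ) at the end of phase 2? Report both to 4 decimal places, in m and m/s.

phase 1: p=-0.1613, T=0.653, ωT=2.538799, cosh=6.371705, sinh=6.292743; start (x,ẋ)=(-0.118100, -0.105400) → end (x,ẋ)=(-0.056637, 0.385334)
phase 2: p=0.0782, T=0.252, ωT=0.979751, cosh=1.519598, sinh=1.144194; start (x,ẋ)=(-0.056637, 0.385334) → end (x,ẋ)=(-0.013296, -0.014271)

x = -0.0133, ẋ = -0.0143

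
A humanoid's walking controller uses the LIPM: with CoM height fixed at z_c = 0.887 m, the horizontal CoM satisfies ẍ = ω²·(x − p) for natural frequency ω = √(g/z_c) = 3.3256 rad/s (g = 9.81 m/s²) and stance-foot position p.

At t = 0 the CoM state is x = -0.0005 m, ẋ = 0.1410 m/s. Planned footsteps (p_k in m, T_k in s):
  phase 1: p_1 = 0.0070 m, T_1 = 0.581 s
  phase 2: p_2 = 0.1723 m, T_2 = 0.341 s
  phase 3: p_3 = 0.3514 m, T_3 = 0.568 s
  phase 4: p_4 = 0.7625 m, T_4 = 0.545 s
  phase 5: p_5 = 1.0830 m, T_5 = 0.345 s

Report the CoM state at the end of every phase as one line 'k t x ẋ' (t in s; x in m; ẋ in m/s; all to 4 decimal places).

1 0.5810 0.1239 0.4127
2 0.9220 0.2621 0.4833
3 1.4900 0.5190 0.6753
4 2.0350 0.6021 -0.2910
5 2.3800 0.1253 -2.7695

phase 1: p=0.0070, T=0.581, ωT=1.932174, cosh=3.524667, sinh=3.379834; start (x,ẋ)=(-0.000500, 0.141000) → end (x,ẋ)=(0.123864, 0.412678)
phase 2: p=0.1723, T=0.341, ωT=1.134030, cosh=1.714945, sinh=1.393211; start (x,ẋ)=(0.123864, 0.412678) → end (x,ẋ)=(0.262121, 0.483306)
phase 3: p=0.3514, T=0.568, ωT=1.888941, cosh=3.381797, sinh=3.230565; start (x,ẋ)=(0.262121, 0.483306) → end (x,ẋ)=(0.518972, 0.675269)
phase 4: p=0.7625, T=0.545, ωT=1.812452, cosh=3.144351, sinh=2.981098; start (x,ẋ)=(0.518972, 0.675269) → end (x,ẋ)=(0.602078, -0.291045)
phase 5: p=1.0830, T=0.345, ωT=1.147332, cosh=1.733630, sinh=1.416148; start (x,ẋ)=(0.602078, -0.291045) → end (x,ẋ)=(0.125323, -2.769486)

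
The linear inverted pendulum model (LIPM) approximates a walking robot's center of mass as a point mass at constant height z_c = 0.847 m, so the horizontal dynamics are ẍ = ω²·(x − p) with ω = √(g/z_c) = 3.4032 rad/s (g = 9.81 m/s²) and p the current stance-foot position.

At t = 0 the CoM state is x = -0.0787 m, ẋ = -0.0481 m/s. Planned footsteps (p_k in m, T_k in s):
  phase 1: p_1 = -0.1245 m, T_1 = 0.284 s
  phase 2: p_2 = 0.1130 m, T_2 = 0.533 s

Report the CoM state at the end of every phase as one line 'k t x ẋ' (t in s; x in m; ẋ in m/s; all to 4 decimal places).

1 0.2840 -0.0715 0.1029
2 0.8170 -0.3776 -1.5506

phase 1: p=-0.1245, T=0.284, ωT=0.966509, cosh=1.504580, sinh=1.124171; start (x,ẋ)=(-0.078700, -0.048100) → end (x,ẋ)=(-0.071479, 0.102850)
phase 2: p=0.1130, T=0.533, ωT=1.813906, cosh=3.148688, sinh=2.985671; start (x,ẋ)=(-0.071479, 0.102850) → end (x,ẋ)=(-0.377635, -1.550617)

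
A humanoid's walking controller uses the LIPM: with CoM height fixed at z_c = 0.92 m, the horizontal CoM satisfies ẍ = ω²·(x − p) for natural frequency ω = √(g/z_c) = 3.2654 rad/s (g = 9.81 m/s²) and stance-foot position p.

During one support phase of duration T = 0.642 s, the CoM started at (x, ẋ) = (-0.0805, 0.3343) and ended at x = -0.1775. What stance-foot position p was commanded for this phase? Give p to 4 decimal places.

p = 0.0816

ωT = 3.2654·0.642 = 2.096387; cosh(ωT) = 4.129808, sinh(ωT) = 4.006909
x(T) = p + (x₀−p)·cosh(ωT) + (ẋ₀/ω)·sinh(ωT) ⇒ p·(1 − cosh) = x(T) − x₀·cosh − (ẋ₀/ω)·sinh
numerator   = -0.1775 − (-0.0805)·4.129808 − (0.3343/3.2654)·4.006909 = -0.255263
denominator = 1 − 4.129808 = -3.129808
p = -0.255263 / -3.129808 = 0.0816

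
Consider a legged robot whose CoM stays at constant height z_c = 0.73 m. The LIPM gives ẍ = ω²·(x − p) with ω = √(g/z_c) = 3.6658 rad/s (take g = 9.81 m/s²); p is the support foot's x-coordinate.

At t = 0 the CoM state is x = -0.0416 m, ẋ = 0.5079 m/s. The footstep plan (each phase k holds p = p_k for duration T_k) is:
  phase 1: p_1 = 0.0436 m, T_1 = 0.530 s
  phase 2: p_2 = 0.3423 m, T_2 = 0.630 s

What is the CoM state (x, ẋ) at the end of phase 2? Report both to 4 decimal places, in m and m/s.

x = 0.6965, ẋ = 1.4190

phase 1: p=0.0436, T=0.530, ωT=1.942874, cosh=3.561035, sinh=3.417744; start (x,ẋ)=(-0.041600, 0.507900) → end (x,ẋ)=(0.213731, 0.741199)
phase 2: p=0.3423, T=0.630, ωT=2.309454, cosh=5.084120, sinh=4.984805; start (x,ẋ)=(0.213731, 0.741199) → end (x,ẋ)=(0.696534, 1.418972)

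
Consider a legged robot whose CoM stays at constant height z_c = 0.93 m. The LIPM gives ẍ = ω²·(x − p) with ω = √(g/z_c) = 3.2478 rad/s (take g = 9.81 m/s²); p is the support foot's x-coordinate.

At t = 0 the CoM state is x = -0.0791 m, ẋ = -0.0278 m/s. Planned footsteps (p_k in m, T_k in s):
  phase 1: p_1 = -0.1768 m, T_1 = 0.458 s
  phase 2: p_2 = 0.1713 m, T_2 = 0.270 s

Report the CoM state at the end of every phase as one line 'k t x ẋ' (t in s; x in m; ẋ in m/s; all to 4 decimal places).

phase 1: p=-0.1768, T=0.458, ωT=1.487492, cosh=2.325961, sinh=2.100022; start (x,ẋ)=(-0.079100, -0.027800) → end (x,ẋ)=(0.032471, 0.601696)
phase 2: p=0.1713, T=0.270, ωT=0.876906, cosh=1.409760, sinh=0.993692; start (x,ẋ)=(0.032471, 0.601696) → end (x,ẋ)=(0.159678, 0.400203)

1 0.4580 0.0325 0.6017
2 0.7280 0.1597 0.4002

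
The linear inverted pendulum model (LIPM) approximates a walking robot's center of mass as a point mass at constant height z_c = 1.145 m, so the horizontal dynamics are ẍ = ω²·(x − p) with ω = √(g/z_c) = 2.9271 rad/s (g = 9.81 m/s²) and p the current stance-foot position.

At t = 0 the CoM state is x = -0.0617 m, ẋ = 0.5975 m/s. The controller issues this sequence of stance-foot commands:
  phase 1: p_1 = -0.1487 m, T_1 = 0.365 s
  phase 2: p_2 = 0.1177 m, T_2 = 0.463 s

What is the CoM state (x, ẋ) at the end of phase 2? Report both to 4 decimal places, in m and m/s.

phase 1: p=-0.1487, T=0.365, ωT=1.068391, cosh=1.627127, sinh=1.283567; start (x,ẋ)=(-0.061700, 0.597500) → end (x,ẋ)=(0.254871, 1.299079)
phase 2: p=0.1177, T=0.463, ωT=1.355247, cosh=2.067802, sinh=1.809918; start (x,ẋ)=(0.254871, 1.299079) → end (x,ẋ)=(1.204603, 3.412941)

x = 1.2046, ẋ = 3.4129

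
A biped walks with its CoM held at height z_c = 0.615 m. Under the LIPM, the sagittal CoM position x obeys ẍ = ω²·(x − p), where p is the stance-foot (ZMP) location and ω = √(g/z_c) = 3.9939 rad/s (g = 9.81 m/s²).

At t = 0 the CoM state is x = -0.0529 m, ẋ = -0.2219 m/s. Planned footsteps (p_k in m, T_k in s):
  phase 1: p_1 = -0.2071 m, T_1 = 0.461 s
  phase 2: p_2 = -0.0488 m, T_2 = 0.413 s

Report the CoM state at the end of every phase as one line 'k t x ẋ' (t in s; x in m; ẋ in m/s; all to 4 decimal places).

1 0.4610 0.1205 1.1753
2 0.8740 1.1454 4.8653

phase 1: p=-0.2071, T=0.461, ωT=1.841188, cosh=3.231326, sinh=3.072697; start (x,ẋ)=(-0.052900, -0.221900) → end (x,ẋ)=(0.120452, 1.175318)
phase 2: p=-0.0488, T=0.413, ωT=1.649481, cosh=2.698213, sinh=2.506063; start (x,ẋ)=(0.120452, 1.175318) → end (x,ẋ)=(1.145359, 4.865298)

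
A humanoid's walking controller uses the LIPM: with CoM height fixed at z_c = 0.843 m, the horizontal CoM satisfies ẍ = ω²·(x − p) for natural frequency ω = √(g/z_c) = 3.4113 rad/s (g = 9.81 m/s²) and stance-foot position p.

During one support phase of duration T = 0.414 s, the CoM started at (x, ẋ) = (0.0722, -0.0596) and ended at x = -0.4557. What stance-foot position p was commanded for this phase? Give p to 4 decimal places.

p = 0.4930

ωT = 3.4113·0.414 = 1.412278; cosh(ωT) = 2.174443, sinh(ωT) = 1.930855
x(T) = p + (x₀−p)·cosh(ωT) + (ẋ₀/ω)·sinh(ωT) ⇒ p·(1 − cosh) = x(T) − x₀·cosh − (ẋ₀/ω)·sinh
numerator   = -0.4557 − (0.0722)·2.174443 − (-0.0596/3.4113)·1.930855 = -0.578960
denominator = 1 − 2.174443 = -1.174443
p = -0.578960 / -1.174443 = 0.4930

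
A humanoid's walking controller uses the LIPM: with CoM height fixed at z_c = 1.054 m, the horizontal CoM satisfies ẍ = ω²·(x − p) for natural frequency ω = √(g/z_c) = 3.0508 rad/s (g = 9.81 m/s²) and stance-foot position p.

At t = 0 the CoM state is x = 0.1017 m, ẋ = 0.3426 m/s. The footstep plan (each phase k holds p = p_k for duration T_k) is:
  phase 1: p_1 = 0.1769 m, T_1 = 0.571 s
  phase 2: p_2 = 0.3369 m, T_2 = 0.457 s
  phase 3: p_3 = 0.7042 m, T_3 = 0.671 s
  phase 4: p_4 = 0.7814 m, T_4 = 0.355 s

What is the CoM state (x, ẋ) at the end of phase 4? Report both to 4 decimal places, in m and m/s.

x = -1.1678, ẋ = -5.8115

phase 1: p=0.1769, T=0.571, ωT=1.742007, cosh=2.941978, sinh=2.766810; start (x,ẋ)=(0.101700, 0.342600) → end (x,ẋ)=(0.266372, 0.373160)
phase 2: p=0.3369, T=0.457, ωT=1.394216, cosh=2.139919, sinh=1.891892; start (x,ẋ)=(0.266372, 0.373160) → end (x,ẋ)=(0.417382, 0.391457)
phase 3: p=0.7042, T=0.671, ωT=2.047087, cosh=3.937208, sinh=3.808097; start (x,ẋ)=(0.417382, 0.391457) → end (x,ẋ)=(0.063568, -1.790925)
phase 4: p=0.7814, T=0.355, ωT=1.083034, cosh=1.646097, sinh=1.307530; start (x,ẋ)=(0.063568, -1.790925) → end (x,ẋ)=(-1.167787, -5.811479)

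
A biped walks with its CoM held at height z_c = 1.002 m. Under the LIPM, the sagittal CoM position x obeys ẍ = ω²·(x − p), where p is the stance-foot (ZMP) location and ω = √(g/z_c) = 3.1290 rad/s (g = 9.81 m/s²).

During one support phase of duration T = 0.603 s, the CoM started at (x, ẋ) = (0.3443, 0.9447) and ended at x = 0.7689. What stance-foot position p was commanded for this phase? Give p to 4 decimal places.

ωT = 3.1290·0.603 = 1.886787; cosh(ωT) = 3.374846, sinh(ωT) = 3.223288
x(T) = p + (x₀−p)·cosh(ωT) + (ẋ₀/ω)·sinh(ωT) ⇒ p·(1 − cosh) = x(T) − x₀·cosh − (ẋ₀/ω)·sinh
numerator   = 0.7689 − (0.3443)·3.374846 − (0.9447/3.1290)·3.223288 = -1.366227
denominator = 1 − 3.374846 = -2.374846
p = -1.366227 / -2.374846 = 0.5753

p = 0.5753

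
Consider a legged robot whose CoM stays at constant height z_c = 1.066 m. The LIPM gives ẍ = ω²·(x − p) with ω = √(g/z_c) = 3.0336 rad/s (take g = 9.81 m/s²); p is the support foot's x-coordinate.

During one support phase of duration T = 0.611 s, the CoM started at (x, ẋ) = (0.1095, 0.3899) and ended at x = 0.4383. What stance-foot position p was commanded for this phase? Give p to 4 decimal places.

p = 0.1409

ωT = 3.0336·0.611 = 1.853530; cosh(ωT) = 3.269495, sinh(ωT) = 3.112812
x(T) = p + (x₀−p)·cosh(ωT) + (ẋ₀/ω)·sinh(ωT) ⇒ p·(1 − cosh) = x(T) − x₀·cosh − (ẋ₀/ω)·sinh
numerator   = 0.4383 − (0.1095)·3.269495 − (0.3899/3.0336)·3.112812 = -0.319791
denominator = 1 − 3.269495 = -2.269495
p = -0.319791 / -2.269495 = 0.1409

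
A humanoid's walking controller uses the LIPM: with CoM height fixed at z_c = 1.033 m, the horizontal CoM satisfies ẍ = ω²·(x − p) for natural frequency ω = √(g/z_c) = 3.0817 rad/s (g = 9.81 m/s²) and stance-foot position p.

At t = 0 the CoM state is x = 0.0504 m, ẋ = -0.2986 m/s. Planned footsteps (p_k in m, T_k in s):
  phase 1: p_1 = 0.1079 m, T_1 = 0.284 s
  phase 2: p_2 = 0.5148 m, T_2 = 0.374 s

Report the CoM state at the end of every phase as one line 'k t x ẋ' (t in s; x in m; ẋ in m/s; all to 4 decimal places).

phase 1: p=0.1079, T=0.284, ωT=0.875203, cosh=1.408070, sinh=0.991292; start (x,ẋ)=(0.050400, -0.298600) → end (x,ẋ)=(-0.069115, -0.596104)
phase 2: p=0.5148, T=0.374, ωT=1.152556, cosh=1.741052, sinh=1.425223; start (x,ẋ)=(-0.069115, -0.596104) → end (x,ẋ)=(-0.777512, -3.602467)

1 0.2840 -0.0691 -0.5961
2 0.6580 -0.7775 -3.6025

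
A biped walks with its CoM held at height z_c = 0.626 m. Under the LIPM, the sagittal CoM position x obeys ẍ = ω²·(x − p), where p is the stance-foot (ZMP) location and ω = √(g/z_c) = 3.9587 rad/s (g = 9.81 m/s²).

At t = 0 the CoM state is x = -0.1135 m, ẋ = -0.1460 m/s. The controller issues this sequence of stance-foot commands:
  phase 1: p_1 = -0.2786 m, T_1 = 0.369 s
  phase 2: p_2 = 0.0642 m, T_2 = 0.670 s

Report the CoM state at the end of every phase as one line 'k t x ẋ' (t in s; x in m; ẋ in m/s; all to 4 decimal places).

1 0.3690 0.0211 1.0009
2 1.0390 1.5415 5.9306

phase 1: p=-0.2786, T=0.369, ωT=1.460760, cosh=2.270647, sinh=2.038587; start (x,ẋ)=(-0.113500, -0.146000) → end (x,ẋ)=(0.021099, 1.000868)
phase 2: p=0.0642, T=0.670, ωT=2.652329, cosh=7.128764, sinh=7.058277; start (x,ẋ)=(0.021099, 1.000868) → end (x,ẋ)=(1.541471, 5.930647)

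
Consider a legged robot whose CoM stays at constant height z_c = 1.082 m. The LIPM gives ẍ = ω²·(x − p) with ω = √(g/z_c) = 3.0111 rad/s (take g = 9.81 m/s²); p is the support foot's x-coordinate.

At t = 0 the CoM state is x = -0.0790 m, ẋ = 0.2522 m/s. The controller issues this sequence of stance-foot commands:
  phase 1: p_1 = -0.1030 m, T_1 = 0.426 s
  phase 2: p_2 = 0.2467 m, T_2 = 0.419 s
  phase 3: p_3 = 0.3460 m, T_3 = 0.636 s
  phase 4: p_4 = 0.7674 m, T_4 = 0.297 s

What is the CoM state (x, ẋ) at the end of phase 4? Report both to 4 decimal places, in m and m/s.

x = 0.4764, ẋ = -0.3206

phase 1: p=-0.1030, T=0.426, ωT=1.282729, cosh=1.941873, sinh=1.664594; start (x,ẋ)=(-0.079000, 0.252200) → end (x,ẋ)=(0.083026, 0.610035)
phase 2: p=0.2467, T=0.419, ωT=1.261651, cosh=1.907216, sinh=1.624030; start (x,ẋ)=(0.083026, 0.610035) → end (x,ẋ)=(0.263559, 0.363083)
phase 3: p=0.3460, T=0.636, ωT=1.915060, cosh=3.467338, sinh=3.320005; start (x,ẋ)=(0.263559, 0.363083) → end (x,ẋ)=(0.460480, 0.434779)
phase 4: p=0.7674, T=0.297, ωT=0.894297, cosh=1.427255, sinh=1.018360; start (x,ẋ)=(0.460480, 0.434779) → end (x,ẋ)=(0.476390, -0.320595)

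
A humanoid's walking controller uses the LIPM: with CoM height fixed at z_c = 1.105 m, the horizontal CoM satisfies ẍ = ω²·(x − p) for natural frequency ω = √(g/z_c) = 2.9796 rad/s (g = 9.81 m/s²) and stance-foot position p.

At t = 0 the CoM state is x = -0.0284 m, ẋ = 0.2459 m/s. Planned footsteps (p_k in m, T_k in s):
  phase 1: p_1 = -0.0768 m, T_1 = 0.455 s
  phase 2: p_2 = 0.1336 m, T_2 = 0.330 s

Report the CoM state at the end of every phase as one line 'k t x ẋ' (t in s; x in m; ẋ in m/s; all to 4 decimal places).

phase 1: p=-0.0768, T=0.455, ωT=1.355718, cosh=2.068654, sinh=1.810892; start (x,ẋ)=(-0.028400, 0.245900) → end (x,ẋ)=(0.172772, 0.769835)
phase 2: p=0.1336, T=0.330, ωT=0.983268, cosh=1.523632, sinh=1.149546; start (x,ẋ)=(0.172772, 0.769835) → end (x,ẋ)=(0.490290, 1.307117)

1 0.4550 0.1728 0.7698
2 0.7850 0.4903 1.3071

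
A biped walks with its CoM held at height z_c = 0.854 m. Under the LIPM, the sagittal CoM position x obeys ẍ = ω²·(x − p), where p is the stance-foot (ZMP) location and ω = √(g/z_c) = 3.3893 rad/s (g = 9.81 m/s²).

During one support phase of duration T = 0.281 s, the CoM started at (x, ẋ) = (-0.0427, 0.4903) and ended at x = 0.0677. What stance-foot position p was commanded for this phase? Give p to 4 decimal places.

p = 0.0579

ωT = 3.3893·0.281 = 0.952393; cosh(ωT) = 1.488861, sinh(ωT) = 1.103044
x(T) = p + (x₀−p)·cosh(ωT) + (ẋ₀/ω)·sinh(ωT) ⇒ p·(1 − cosh) = x(T) − x₀·cosh − (ẋ₀/ω)·sinh
numerator   = 0.0677 − (-0.0427)·1.488861 − (0.4903/3.3893)·1.103044 = -0.028293
denominator = 1 − 1.488861 = -0.488861
p = -0.028293 / -0.488861 = 0.0579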